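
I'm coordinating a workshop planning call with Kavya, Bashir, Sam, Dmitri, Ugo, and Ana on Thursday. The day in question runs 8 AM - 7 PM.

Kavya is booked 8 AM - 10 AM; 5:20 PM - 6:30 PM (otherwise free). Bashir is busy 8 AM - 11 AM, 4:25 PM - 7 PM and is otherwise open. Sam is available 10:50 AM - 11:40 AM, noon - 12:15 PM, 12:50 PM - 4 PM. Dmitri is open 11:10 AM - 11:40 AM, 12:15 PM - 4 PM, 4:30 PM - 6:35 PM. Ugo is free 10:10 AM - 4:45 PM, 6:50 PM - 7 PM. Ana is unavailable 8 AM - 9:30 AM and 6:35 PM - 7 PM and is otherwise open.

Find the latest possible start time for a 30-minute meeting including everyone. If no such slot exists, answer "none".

15:30

Kavya free: 10:00-17:20, 18:30-19:00 (invert busy blocks within the working day).
Bashir free: 11:00-16:25 (invert busy blocks within the working day).
Sam free: 10:50-11:40, 12:00-12:15, 12:50-16:00.
Dmitri free: 11:10-11:40, 12:15-16:00, 16:30-18:35.
Ugo free: 10:10-16:45, 18:50-19:00.
Ana free: 09:30-18:35 (invert busy blocks within the working day).
Kavya ∩ Bashir: 11:00-16:25.
Kavya ∩ Bashir ∩ Sam: 11:00-11:40, 12:00-12:15, 12:50-16:00.
Kavya ∩ Bashir ∩ Sam ∩ Dmitri: 11:10-11:40, 12:50-16:00.
Kavya ∩ Bashir ∩ Sam ∩ Dmitri ∩ Ugo: 11:10-11:40, 12:50-16:00.
Kavya ∩ Bashir ∩ Sam ∩ Dmitri ∩ Ugo ∩ Ana: 11:10-11:40, 12:50-16:00.
The last common window of at least 30 minutes is 12:50-16:00; a 30-minute meeting can start as late as 15:30 and still end by 16:00.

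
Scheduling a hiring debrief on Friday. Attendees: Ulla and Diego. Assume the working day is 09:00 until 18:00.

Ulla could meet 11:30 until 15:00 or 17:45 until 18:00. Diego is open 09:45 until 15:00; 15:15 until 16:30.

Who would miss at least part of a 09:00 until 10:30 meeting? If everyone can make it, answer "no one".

Ulla: not fully free for 09:00-10:30. Diego: not fully free for 09:00-10:30.

Diego, Ulla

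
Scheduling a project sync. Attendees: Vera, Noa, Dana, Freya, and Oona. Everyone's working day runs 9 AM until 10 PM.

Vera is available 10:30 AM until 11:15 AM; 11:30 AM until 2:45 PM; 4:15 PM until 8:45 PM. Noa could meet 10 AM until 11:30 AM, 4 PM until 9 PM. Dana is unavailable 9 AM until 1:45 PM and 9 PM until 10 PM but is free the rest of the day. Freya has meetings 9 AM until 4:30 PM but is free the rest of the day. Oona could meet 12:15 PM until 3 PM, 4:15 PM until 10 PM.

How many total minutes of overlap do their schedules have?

Vera free: 10:30-11:15, 11:30-14:45, 16:15-20:45.
Noa free: 10:00-11:30, 16:00-21:00.
Dana free: 13:45-21:00 (invert busy blocks within the working day).
Freya free: 16:30-22:00 (invert busy blocks within the working day).
Oona free: 12:15-15:00, 16:15-22:00.
Vera ∩ Noa: 10:30-11:15, 16:15-20:45.
Vera ∩ Noa ∩ Dana: 16:15-20:45.
Vera ∩ Noa ∩ Dana ∩ Freya: 16:30-20:45.
Vera ∩ Noa ∩ Dana ∩ Freya ∩ Oona: 16:30-20:45.
Those are the intersection windows.
That's a single block of 255 minutes.

255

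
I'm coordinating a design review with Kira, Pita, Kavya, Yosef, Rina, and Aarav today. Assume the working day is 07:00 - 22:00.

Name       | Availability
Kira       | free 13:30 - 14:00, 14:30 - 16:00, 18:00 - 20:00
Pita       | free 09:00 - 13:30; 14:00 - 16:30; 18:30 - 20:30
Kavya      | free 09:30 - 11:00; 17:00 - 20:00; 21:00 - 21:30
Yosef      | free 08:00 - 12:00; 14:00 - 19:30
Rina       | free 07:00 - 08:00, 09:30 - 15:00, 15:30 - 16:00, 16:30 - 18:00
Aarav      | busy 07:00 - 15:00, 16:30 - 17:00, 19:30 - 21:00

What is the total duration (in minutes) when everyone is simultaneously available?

Kira free: 13:30-14:00, 14:30-16:00, 18:00-20:00.
Pita free: 09:00-13:30, 14:00-16:30, 18:30-20:30.
Kavya free: 09:30-11:00, 17:00-20:00, 21:00-21:30.
Yosef free: 08:00-12:00, 14:00-19:30.
Rina free: 07:00-08:00, 09:30-15:00, 15:30-16:00, 16:30-18:00.
Aarav free: 15:00-16:30, 17:00-19:30, 21:00-22:00 (invert busy blocks within the working day).
Kira ∩ Pita: 14:30-16:00, 18:30-20:00.
Kira ∩ Pita ∩ Kavya: 18:30-20:00.
Kira ∩ Pita ∩ Kavya ∩ Yosef: 18:30-19:30.
Kira ∩ Pita ∩ Kavya ∩ Yosef ∩ Rina: ∅.
Kira ∩ Pita ∩ Kavya ∩ Yosef ∩ Rina ∩ Aarav: ∅.
There is no time when everyone is free.
There is no common window, so the total is 0 minutes.

0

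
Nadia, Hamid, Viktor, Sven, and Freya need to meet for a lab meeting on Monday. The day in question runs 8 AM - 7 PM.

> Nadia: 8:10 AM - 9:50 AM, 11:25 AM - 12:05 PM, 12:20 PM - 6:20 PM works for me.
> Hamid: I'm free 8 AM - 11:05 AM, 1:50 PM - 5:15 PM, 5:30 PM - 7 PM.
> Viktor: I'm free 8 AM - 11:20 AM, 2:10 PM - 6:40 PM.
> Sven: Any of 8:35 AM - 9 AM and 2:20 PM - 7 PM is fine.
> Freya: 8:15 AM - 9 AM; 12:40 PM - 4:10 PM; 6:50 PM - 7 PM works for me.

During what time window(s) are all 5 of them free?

Nadia ∩ Hamid: 08:10-09:50, 13:50-17:15, 17:30-18:20.
Nadia ∩ Hamid ∩ Viktor: 08:10-09:50, 14:10-17:15, 17:30-18:20.
Nadia ∩ Hamid ∩ Viktor ∩ Sven: 08:35-09:00, 14:20-17:15, 17:30-18:20.
Nadia ∩ Hamid ∩ Viktor ∩ Sven ∩ Freya: 08:35-09:00, 14:20-16:10.

08:35-09:00, 14:20-16:10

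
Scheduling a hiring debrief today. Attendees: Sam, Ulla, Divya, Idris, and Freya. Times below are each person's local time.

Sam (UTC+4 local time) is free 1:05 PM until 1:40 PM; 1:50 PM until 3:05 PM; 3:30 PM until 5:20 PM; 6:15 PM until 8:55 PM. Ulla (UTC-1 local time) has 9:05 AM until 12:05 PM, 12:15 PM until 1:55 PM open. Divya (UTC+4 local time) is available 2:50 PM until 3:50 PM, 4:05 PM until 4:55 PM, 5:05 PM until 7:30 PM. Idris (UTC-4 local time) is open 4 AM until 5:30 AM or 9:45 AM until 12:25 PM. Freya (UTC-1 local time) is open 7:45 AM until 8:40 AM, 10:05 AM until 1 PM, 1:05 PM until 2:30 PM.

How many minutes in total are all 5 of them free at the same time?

Sam in UTC: 09:05-09:40, 09:50-11:05, 11:30-13:20, 14:15-16:55 (subtract 4h to convert from UTC+4).
Ulla in UTC: 10:05-13:05, 13:15-14:55 (add 1h to convert from UTC-1).
Divya in UTC: 10:50-11:50, 12:05-12:55, 13:05-15:30 (subtract 4h to convert from UTC+4).
Idris in UTC: 08:00-09:30, 13:45-16:25 (add 4h to convert from UTC-4).
Freya in UTC: 08:45-09:40, 11:05-14:00, 14:05-15:30 (add 1h to convert from UTC-1).
Sam ∩ Ulla: 10:05-11:05, 11:30-13:05, 13:15-13:20, 14:15-14:55.
Sam ∩ Ulla ∩ Divya: 10:50-11:05, 11:30-11:50, 12:05-12:55, 13:15-13:20, 14:15-14:55.
Sam ∩ Ulla ∩ Divya ∩ Idris: 14:15-14:55.
Sam ∩ Ulla ∩ Divya ∩ Idris ∩ Freya: 14:15-14:55.
That's a single block of 40 minutes.

40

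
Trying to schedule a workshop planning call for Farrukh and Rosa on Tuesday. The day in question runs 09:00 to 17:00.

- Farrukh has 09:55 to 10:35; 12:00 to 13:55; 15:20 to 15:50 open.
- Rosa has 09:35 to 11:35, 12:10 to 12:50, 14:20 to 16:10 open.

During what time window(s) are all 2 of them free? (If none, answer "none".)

Farrukh ∩ Rosa: 09:55-10:35, 12:10-12:50, 15:20-15:50.

09:55-10:35, 12:10-12:50, 15:20-15:50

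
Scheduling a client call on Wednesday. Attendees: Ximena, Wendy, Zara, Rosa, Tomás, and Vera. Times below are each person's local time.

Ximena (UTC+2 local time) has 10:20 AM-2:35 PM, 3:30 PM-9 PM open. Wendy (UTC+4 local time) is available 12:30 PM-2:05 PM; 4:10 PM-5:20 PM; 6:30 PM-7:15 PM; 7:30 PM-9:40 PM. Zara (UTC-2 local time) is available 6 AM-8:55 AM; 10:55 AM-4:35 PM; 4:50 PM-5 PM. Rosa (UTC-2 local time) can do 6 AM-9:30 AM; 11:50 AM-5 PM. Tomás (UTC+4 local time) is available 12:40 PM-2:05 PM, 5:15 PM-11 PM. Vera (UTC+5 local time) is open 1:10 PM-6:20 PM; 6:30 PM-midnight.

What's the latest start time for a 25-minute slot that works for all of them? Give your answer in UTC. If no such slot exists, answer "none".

Ximena in UTC: 08:20-12:35, 13:30-19:00 (subtract 2h to convert from UTC+2).
Wendy in UTC: 08:30-10:05, 12:10-13:20, 14:30-15:15, 15:30-17:40 (subtract 4h to convert from UTC+4).
Zara in UTC: 08:00-10:55, 12:55-18:35, 18:50-19:00 (add 2h to convert from UTC-2).
Rosa in UTC: 08:00-11:30, 13:50-19:00 (add 2h to convert from UTC-2).
Tomás in UTC: 08:40-10:05, 13:15-19:00 (subtract 4h to convert from UTC+4).
Vera in UTC: 08:10-13:20, 13:30-19:00 (subtract 5h to convert from UTC+5).
Ximena ∩ Wendy: 08:30-10:05, 12:10-12:35, 14:30-15:15, 15:30-17:40.
Ximena ∩ Wendy ∩ Zara: 08:30-10:05, 14:30-15:15, 15:30-17:40.
Ximena ∩ Wendy ∩ Zara ∩ Rosa: 08:30-10:05, 14:30-15:15, 15:30-17:40.
Ximena ∩ Wendy ∩ Zara ∩ Rosa ∩ Tomás: 08:40-10:05, 14:30-15:15, 15:30-17:40.
Ximena ∩ Wendy ∩ Zara ∩ Rosa ∩ Tomás ∩ Vera: 08:40-10:05, 14:30-15:15, 15:30-17:40.
The last common window of at least 25 minutes is 15:30-17:40; a 25-minute meeting can start as late as 17:15 and still end by 17:40.

17:15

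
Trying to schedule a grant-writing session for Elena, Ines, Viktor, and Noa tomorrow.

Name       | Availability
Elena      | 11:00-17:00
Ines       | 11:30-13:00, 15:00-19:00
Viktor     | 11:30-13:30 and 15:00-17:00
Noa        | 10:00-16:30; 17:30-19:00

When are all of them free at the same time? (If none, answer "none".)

11:30-13:00, 15:00-16:30

Elena ∩ Ines: 11:30-13:00, 15:00-17:00.
Elena ∩ Ines ∩ Viktor: 11:30-13:00, 15:00-17:00.
Elena ∩ Ines ∩ Viktor ∩ Noa: 11:30-13:00, 15:00-16:30.
So the common availability across everyone is 11:30-13:00, 15:00-16:30.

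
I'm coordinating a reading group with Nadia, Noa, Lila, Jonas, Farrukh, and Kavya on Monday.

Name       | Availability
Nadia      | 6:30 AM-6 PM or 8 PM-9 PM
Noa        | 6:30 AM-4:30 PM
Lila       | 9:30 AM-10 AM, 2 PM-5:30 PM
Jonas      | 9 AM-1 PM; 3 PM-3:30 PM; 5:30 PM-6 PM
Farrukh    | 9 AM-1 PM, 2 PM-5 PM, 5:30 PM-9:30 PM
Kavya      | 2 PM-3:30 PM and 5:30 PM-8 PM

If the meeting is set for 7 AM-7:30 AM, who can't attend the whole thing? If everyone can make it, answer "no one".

Nadia: free for 07:00-07:30. Noa: free for 07:00-07:30. Lila: not fully free for 07:00-07:30. Jonas: not fully free for 07:00-07:30. Farrukh: not fully free for 07:00-07:30. Kavya: not fully free for 07:00-07:30.

Farrukh, Jonas, Kavya, Lila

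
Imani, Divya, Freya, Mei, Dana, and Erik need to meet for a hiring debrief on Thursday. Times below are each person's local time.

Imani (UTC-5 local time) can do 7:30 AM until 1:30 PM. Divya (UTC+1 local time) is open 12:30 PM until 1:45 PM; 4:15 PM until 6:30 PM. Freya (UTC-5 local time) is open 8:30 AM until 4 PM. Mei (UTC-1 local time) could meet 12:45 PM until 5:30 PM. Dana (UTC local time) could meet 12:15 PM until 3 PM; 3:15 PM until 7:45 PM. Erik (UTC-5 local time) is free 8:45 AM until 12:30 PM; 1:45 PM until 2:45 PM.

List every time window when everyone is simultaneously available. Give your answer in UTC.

15:15-17:30

Imani in UTC: 12:30-18:30 (add 5h to convert from UTC-5).
Divya in UTC: 11:30-12:45, 15:15-17:30 (subtract 1h to convert from UTC+1).
Freya in UTC: 13:30-21:00 (add 5h to convert from UTC-5).
Mei in UTC: 13:45-18:30 (add 1h to convert from UTC-1).
Dana in UTC: 12:15-15:00, 15:15-19:45.
Erik in UTC: 13:45-17:30, 18:45-19:45 (add 5h to convert from UTC-5).
Imani ∩ Divya: 12:30-12:45, 15:15-17:30.
Imani ∩ Divya ∩ Freya: 15:15-17:30.
Imani ∩ Divya ∩ Freya ∩ Mei: 15:15-17:30.
Imani ∩ Divya ∩ Freya ∩ Mei ∩ Dana: 15:15-17:30.
Imani ∩ Divya ∩ Freya ∩ Mei ∩ Dana ∩ Erik: 15:15-17:30.
So the common availability across everyone is 15:15-17:30.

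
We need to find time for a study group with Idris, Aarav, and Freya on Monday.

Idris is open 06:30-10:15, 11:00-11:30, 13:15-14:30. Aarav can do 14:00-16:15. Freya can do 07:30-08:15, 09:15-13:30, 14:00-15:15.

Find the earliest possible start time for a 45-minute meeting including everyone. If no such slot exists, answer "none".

Idris ∩ Aarav: 14:00-14:30.
Idris ∩ Aarav ∩ Freya: 14:00-14:30.
So the common availability across everyone is 14:00-14:30.
No common window is at least 45 minutes long.

none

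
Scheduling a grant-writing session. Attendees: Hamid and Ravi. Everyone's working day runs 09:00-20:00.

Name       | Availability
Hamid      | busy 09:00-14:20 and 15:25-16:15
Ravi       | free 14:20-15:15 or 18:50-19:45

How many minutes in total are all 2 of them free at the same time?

Hamid free: 14:20-15:25, 16:15-20:00 (invert busy blocks within the working day).
Ravi free: 14:20-15:15, 18:50-19:45.
Hamid ∩ Ravi: 14:20-15:15, 18:50-19:45.
Summing the common windows: 55 + 55 = 110 minutes.

110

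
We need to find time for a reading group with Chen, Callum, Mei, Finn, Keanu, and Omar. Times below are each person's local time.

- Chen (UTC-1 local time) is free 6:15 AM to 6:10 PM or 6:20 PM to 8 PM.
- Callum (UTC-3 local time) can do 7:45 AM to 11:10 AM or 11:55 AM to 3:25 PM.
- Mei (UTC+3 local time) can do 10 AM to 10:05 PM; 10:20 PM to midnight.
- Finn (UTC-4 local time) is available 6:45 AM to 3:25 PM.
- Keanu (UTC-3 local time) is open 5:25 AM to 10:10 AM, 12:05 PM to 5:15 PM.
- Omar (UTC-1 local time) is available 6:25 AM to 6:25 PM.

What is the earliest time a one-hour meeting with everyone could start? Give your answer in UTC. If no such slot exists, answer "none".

Chen in UTC: 07:15-19:10, 19:20-21:00 (add 1h to convert from UTC-1).
Callum in UTC: 10:45-14:10, 14:55-18:25 (add 3h to convert from UTC-3).
Mei in UTC: 07:00-19:05, 19:20-21:00 (subtract 3h to convert from UTC+3).
Finn in UTC: 10:45-19:25 (add 4h to convert from UTC-4).
Keanu in UTC: 08:25-13:10, 15:05-20:15 (add 3h to convert from UTC-3).
Omar in UTC: 07:25-19:25 (add 1h to convert from UTC-1).
Chen ∩ Callum: 10:45-14:10, 14:55-18:25.
Chen ∩ Callum ∩ Mei: 10:45-14:10, 14:55-18:25.
Chen ∩ Callum ∩ Mei ∩ Finn: 10:45-14:10, 14:55-18:25.
Chen ∩ Callum ∩ Mei ∩ Finn ∩ Keanu: 10:45-13:10, 15:05-18:25.
Chen ∩ Callum ∩ Mei ∩ Finn ∩ Keanu ∩ Omar: 10:45-13:10, 15:05-18:25.
The first common window of at least 60 minutes is 10:45-13:10, so the earliest start is 10:45.

10:45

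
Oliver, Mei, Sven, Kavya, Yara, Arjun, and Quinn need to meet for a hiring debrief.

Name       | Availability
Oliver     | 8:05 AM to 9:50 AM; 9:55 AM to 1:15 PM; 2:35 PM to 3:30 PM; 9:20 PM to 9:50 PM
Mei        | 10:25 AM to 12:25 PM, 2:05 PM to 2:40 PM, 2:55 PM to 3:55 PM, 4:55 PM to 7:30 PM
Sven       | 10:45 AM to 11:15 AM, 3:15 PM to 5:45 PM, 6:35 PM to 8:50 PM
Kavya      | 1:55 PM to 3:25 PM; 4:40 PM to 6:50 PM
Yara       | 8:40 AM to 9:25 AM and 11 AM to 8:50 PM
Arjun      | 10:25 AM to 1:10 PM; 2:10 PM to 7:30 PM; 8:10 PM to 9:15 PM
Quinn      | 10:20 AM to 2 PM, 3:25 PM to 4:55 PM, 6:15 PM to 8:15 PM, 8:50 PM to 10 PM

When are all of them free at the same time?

none

Oliver ∩ Mei: 10:25-12:25, 14:35-14:40, 14:55-15:30.
Oliver ∩ Mei ∩ Sven: 10:45-11:15, 15:15-15:30.
Oliver ∩ Mei ∩ Sven ∩ Kavya: 15:15-15:25.
Oliver ∩ Mei ∩ Sven ∩ Kavya ∩ Yara: 15:15-15:25.
Oliver ∩ Mei ∩ Sven ∩ Kavya ∩ Yara ∩ Arjun: 15:15-15:25.
Oliver ∩ Mei ∩ Sven ∩ Kavya ∩ Yara ∩ Arjun ∩ Quinn: ∅.
There is no time when everyone is free.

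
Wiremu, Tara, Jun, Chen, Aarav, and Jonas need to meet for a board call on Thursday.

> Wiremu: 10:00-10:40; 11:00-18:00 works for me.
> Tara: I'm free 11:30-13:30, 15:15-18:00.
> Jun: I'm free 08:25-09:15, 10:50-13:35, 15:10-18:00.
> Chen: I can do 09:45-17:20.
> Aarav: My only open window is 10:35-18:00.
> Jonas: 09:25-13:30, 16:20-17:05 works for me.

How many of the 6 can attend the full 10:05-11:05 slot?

Chen and Jonas can make the full 10:05-11:05 slot — that's 2.

2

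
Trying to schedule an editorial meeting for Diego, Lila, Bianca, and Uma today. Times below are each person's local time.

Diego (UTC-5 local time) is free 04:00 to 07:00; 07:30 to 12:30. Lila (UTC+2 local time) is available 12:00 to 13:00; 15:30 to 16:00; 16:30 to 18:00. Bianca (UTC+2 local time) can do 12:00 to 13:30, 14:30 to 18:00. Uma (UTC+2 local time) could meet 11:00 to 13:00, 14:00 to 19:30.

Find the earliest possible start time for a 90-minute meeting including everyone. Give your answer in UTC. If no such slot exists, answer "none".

14:30

Diego in UTC: 09:00-12:00, 12:30-17:30 (add 5h to convert from UTC-5).
Lila in UTC: 10:00-11:00, 13:30-14:00, 14:30-16:00 (subtract 2h to convert from UTC+2).
Bianca in UTC: 10:00-11:30, 12:30-16:00 (subtract 2h to convert from UTC+2).
Uma in UTC: 09:00-11:00, 12:00-17:30 (subtract 2h to convert from UTC+2).
Diego ∩ Lila: 10:00-11:00, 13:30-14:00, 14:30-16:00.
Diego ∩ Lila ∩ Bianca: 10:00-11:00, 13:30-14:00, 14:30-16:00.
Diego ∩ Lila ∩ Bianca ∩ Uma: 10:00-11:00, 13:30-14:00, 14:30-16:00.
Those are the intersection windows.
The first common window of at least 90 minutes is 14:30-16:00, so the earliest start is 14:30.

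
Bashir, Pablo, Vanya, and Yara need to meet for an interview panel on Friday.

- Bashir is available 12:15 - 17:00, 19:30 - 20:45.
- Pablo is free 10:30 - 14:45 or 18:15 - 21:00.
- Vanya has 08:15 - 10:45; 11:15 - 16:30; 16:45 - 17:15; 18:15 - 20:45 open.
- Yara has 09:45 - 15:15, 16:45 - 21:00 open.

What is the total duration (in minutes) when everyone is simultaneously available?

225

Bashir ∩ Pablo: 12:15-14:45, 19:30-20:45.
Bashir ∩ Pablo ∩ Vanya: 12:15-14:45, 19:30-20:45.
Bashir ∩ Pablo ∩ Vanya ∩ Yara: 12:15-14:45, 19:30-20:45.
Summing the common windows: 150 + 75 = 225 minutes.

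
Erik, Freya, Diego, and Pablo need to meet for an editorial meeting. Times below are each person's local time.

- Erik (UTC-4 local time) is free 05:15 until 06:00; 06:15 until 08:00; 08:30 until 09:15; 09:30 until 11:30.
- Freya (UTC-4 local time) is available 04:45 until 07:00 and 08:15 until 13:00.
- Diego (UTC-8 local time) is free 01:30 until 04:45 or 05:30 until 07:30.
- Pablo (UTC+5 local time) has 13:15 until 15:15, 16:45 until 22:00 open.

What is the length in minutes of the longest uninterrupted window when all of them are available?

120

Erik in UTC: 09:15-10:00, 10:15-12:00, 12:30-13:15, 13:30-15:30 (add 4h to convert from UTC-4).
Freya in UTC: 08:45-11:00, 12:15-17:00 (add 4h to convert from UTC-4).
Diego in UTC: 09:30-12:45, 13:30-15:30 (add 8h to convert from UTC-8).
Pablo in UTC: 08:15-10:15, 11:45-17:00 (subtract 5h to convert from UTC+5).
Erik ∩ Freya: 09:15-10:00, 10:15-11:00, 12:30-13:15, 13:30-15:30.
Erik ∩ Freya ∩ Diego: 09:30-10:00, 10:15-11:00, 12:30-12:45, 13:30-15:30.
Erik ∩ Freya ∩ Diego ∩ Pablo: 09:30-10:00, 12:30-12:45, 13:30-15:30.
Those are the intersection windows.
The longest is 13:30-15:30 at 120 minutes.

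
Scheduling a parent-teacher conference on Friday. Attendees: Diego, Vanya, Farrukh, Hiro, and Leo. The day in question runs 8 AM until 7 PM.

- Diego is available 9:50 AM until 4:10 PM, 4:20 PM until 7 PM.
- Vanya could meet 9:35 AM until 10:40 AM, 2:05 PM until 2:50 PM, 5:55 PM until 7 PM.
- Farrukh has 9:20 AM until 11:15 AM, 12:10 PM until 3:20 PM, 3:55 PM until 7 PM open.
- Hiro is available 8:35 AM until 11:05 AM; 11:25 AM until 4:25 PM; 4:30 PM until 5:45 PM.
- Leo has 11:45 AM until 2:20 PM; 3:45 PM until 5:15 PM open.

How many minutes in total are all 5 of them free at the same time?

15

Diego ∩ Vanya: 09:50-10:40, 14:05-14:50, 17:55-19:00.
Diego ∩ Vanya ∩ Farrukh: 09:50-10:40, 14:05-14:50, 17:55-19:00.
Diego ∩ Vanya ∩ Farrukh ∩ Hiro: 09:50-10:40, 14:05-14:50.
Diego ∩ Vanya ∩ Farrukh ∩ Hiro ∩ Leo: 14:05-14:20.
That's a single block of 15 minutes.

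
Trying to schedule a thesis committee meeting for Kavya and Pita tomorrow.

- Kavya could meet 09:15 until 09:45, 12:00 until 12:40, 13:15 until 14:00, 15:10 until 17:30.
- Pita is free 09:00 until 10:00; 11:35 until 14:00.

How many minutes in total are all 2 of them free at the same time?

115

Kavya ∩ Pita: 09:15-09:45, 12:00-12:40, 13:15-14:00.
Summing the common windows: 30 + 40 + 45 = 115 minutes.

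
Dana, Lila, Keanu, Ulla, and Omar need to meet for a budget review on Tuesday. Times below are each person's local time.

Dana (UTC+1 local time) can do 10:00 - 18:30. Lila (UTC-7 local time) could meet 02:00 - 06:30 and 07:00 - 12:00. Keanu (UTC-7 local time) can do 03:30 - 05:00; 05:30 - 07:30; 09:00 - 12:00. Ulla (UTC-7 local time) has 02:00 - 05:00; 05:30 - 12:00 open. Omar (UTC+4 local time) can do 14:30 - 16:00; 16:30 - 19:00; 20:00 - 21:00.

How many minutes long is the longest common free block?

90

Dana in UTC: 09:00-17:30 (subtract 1h to convert from UTC+1).
Lila in UTC: 09:00-13:30, 14:00-19:00 (add 7h to convert from UTC-7).
Keanu in UTC: 10:30-12:00, 12:30-14:30, 16:00-19:00 (add 7h to convert from UTC-7).
Ulla in UTC: 09:00-12:00, 12:30-19:00 (add 7h to convert from UTC-7).
Omar in UTC: 10:30-12:00, 12:30-15:00, 16:00-17:00 (subtract 4h to convert from UTC+4).
Dana ∩ Lila: 09:00-13:30, 14:00-17:30.
Dana ∩ Lila ∩ Keanu: 10:30-12:00, 12:30-13:30, 14:00-14:30, 16:00-17:30.
Dana ∩ Lila ∩ Keanu ∩ Ulla: 10:30-12:00, 12:30-13:30, 14:00-14:30, 16:00-17:30.
Dana ∩ Lila ∩ Keanu ∩ Ulla ∩ Omar: 10:30-12:00, 12:30-13:30, 14:00-14:30, 16:00-17:00.
The longest is 10:30-12:00 at 90 minutes.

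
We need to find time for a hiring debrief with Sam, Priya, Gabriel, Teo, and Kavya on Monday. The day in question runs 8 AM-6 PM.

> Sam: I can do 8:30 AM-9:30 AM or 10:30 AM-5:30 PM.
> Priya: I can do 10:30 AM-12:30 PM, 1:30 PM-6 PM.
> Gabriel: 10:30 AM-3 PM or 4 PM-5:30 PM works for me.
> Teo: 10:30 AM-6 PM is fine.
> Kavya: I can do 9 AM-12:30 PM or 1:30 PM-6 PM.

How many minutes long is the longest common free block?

Sam ∩ Priya: 10:30-12:30, 13:30-17:30.
Sam ∩ Priya ∩ Gabriel: 10:30-12:30, 13:30-15:00, 16:00-17:30.
Sam ∩ Priya ∩ Gabriel ∩ Teo: 10:30-12:30, 13:30-15:00, 16:00-17:30.
Sam ∩ Priya ∩ Gabriel ∩ Teo ∩ Kavya: 10:30-12:30, 13:30-15:00, 16:00-17:30.
So the common availability across everyone is 10:30-12:30, 13:30-15:00, 16:00-17:30.
The longest is 10:30-12:30 at 120 minutes.

120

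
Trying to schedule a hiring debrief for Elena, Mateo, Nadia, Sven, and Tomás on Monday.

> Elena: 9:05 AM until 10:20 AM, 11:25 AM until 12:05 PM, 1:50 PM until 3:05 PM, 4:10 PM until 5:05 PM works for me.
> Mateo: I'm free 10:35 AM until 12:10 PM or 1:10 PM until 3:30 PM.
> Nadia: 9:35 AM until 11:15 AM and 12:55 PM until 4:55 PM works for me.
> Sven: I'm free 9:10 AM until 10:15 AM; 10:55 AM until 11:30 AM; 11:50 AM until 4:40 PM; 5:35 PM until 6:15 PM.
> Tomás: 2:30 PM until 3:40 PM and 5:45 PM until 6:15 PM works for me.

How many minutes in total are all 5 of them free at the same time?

Elena ∩ Mateo: 11:25-12:05, 13:50-15:05.
Elena ∩ Mateo ∩ Nadia: 13:50-15:05.
Elena ∩ Mateo ∩ Nadia ∩ Sven: 13:50-15:05.
Elena ∩ Mateo ∩ Nadia ∩ Sven ∩ Tomás: 14:30-15:05.
That's a single block of 35 minutes.

35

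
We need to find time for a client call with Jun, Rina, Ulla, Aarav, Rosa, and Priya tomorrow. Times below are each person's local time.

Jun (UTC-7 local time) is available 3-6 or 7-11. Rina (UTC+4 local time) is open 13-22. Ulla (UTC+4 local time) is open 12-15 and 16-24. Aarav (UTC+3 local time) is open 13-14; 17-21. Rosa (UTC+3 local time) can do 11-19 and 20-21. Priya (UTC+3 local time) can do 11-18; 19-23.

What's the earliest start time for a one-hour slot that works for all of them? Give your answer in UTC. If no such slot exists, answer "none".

10:00

Jun in UTC: 10:00-13:00, 14:00-18:00 (add 7h to convert from UTC-7).
Rina in UTC: 09:00-18:00 (subtract 4h to convert from UTC+4).
Ulla in UTC: 08:00-11:00, 12:00-20:00 (subtract 4h to convert from UTC+4).
Aarav in UTC: 10:00-11:00, 14:00-18:00 (subtract 3h to convert from UTC+3).
Rosa in UTC: 08:00-16:00, 17:00-18:00 (subtract 3h to convert from UTC+3).
Priya in UTC: 08:00-15:00, 16:00-20:00 (subtract 3h to convert from UTC+3).
Jun ∩ Rina: 10:00-13:00, 14:00-18:00.
Jun ∩ Rina ∩ Ulla: 10:00-11:00, 12:00-13:00, 14:00-18:00.
Jun ∩ Rina ∩ Ulla ∩ Aarav: 10:00-11:00, 14:00-18:00.
Jun ∩ Rina ∩ Ulla ∩ Aarav ∩ Rosa: 10:00-11:00, 14:00-16:00, 17:00-18:00.
Jun ∩ Rina ∩ Ulla ∩ Aarav ∩ Rosa ∩ Priya: 10:00-11:00, 14:00-15:00, 17:00-18:00.
So the common availability across everyone is 10:00-11:00, 14:00-15:00, 17:00-18:00.
The first common window of at least 60 minutes is 10:00-11:00, so the earliest start is 10:00.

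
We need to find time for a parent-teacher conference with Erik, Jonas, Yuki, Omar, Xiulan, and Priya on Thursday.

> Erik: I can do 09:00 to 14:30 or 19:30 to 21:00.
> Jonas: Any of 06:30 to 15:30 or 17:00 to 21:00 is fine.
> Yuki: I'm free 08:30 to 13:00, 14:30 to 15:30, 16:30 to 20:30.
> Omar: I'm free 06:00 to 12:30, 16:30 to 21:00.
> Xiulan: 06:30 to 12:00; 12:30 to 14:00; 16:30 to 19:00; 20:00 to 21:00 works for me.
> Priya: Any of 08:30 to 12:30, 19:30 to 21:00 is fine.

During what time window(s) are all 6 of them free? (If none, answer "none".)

09:00-12:00, 20:00-20:30

Erik ∩ Jonas: 09:00-14:30, 19:30-21:00.
Erik ∩ Jonas ∩ Yuki: 09:00-13:00, 19:30-20:30.
Erik ∩ Jonas ∩ Yuki ∩ Omar: 09:00-12:30, 19:30-20:30.
Erik ∩ Jonas ∩ Yuki ∩ Omar ∩ Xiulan: 09:00-12:00, 20:00-20:30.
Erik ∩ Jonas ∩ Yuki ∩ Omar ∩ Xiulan ∩ Priya: 09:00-12:00, 20:00-20:30.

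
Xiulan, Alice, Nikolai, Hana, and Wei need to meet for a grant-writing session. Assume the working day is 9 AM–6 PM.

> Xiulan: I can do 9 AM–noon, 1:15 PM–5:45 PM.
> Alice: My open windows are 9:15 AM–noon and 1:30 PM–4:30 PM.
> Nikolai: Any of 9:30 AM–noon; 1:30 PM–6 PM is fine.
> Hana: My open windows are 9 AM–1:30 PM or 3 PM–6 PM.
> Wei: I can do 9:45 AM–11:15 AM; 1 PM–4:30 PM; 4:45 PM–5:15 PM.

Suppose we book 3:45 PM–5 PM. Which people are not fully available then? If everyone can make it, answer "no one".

Alice, Wei

Xiulan: free for 15:45-17:00. Alice: not fully free for 15:45-17:00. Nikolai: free for 15:45-17:00. Hana: free for 15:45-17:00. Wei: not fully free for 15:45-17:00.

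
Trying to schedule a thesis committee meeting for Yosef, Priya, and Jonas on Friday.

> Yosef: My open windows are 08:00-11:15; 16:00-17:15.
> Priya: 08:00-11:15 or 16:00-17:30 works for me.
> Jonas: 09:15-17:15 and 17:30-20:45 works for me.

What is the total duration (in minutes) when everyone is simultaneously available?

Yosef ∩ Priya: 08:00-11:15, 16:00-17:15.
Yosef ∩ Priya ∩ Jonas: 09:15-11:15, 16:00-17:15.
Summing the common windows: 120 + 75 = 195 minutes.

195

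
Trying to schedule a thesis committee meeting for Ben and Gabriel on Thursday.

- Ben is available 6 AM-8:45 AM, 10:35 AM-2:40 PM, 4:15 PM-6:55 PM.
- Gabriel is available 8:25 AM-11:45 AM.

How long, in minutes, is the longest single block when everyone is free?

70

Ben ∩ Gabriel: 08:25-08:45, 10:35-11:45.
Those are the intersection windows.
The longest is 10:35-11:45 at 70 minutes.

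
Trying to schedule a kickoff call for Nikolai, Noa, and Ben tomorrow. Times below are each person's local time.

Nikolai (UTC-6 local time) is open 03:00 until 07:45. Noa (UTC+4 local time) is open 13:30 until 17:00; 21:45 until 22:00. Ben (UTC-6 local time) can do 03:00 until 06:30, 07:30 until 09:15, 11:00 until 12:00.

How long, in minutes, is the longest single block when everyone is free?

Nikolai in UTC: 09:00-13:45 (add 6h to convert from UTC-6).
Noa in UTC: 09:30-13:00, 17:45-18:00 (subtract 4h to convert from UTC+4).
Ben in UTC: 09:00-12:30, 13:30-15:15, 17:00-18:00 (add 6h to convert from UTC-6).
Nikolai ∩ Noa: 09:30-13:00.
Nikolai ∩ Noa ∩ Ben: 09:30-12:30.
So the common availability across everyone is 09:30-12:30.
The longest is 09:30-12:30 at 180 minutes.

180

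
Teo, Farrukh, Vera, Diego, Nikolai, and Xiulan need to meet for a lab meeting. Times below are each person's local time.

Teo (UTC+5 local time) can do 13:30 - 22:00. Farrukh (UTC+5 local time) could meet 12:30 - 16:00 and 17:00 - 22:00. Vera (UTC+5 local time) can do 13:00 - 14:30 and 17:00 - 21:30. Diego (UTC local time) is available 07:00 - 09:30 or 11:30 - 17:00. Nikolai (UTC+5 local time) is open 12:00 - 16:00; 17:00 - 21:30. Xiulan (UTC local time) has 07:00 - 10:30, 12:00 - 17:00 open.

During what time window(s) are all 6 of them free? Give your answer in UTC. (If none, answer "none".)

Teo in UTC: 08:30-17:00 (subtract 5h to convert from UTC+5).
Farrukh in UTC: 07:30-11:00, 12:00-17:00 (subtract 5h to convert from UTC+5).
Vera in UTC: 08:00-09:30, 12:00-16:30 (subtract 5h to convert from UTC+5).
Diego in UTC: 07:00-09:30, 11:30-17:00.
Nikolai in UTC: 07:00-11:00, 12:00-16:30 (subtract 5h to convert from UTC+5).
Xiulan in UTC: 07:00-10:30, 12:00-17:00.
Teo ∩ Farrukh: 08:30-11:00, 12:00-17:00.
Teo ∩ Farrukh ∩ Vera: 08:30-09:30, 12:00-16:30.
Teo ∩ Farrukh ∩ Vera ∩ Diego: 08:30-09:30, 12:00-16:30.
Teo ∩ Farrukh ∩ Vera ∩ Diego ∩ Nikolai: 08:30-09:30, 12:00-16:30.
Teo ∩ Farrukh ∩ Vera ∩ Diego ∩ Nikolai ∩ Xiulan: 08:30-09:30, 12:00-16:30.
So the common availability across everyone is 08:30-09:30, 12:00-16:30.

08:30-09:30, 12:00-16:30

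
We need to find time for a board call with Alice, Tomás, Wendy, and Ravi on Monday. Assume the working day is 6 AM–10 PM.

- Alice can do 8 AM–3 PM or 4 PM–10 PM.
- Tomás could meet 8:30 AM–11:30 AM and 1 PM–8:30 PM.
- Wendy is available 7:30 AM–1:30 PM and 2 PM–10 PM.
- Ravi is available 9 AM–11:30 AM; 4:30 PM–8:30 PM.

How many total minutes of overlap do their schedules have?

Alice ∩ Tomás: 08:30-11:30, 13:00-15:00, 16:00-20:30.
Alice ∩ Tomás ∩ Wendy: 08:30-11:30, 13:00-13:30, 14:00-15:00, 16:00-20:30.
Alice ∩ Tomás ∩ Wendy ∩ Ravi: 09:00-11:30, 16:30-20:30.
So the common availability across everyone is 09:00-11:30, 16:30-20:30.
Summing the common windows: 150 + 240 = 390 minutes.

390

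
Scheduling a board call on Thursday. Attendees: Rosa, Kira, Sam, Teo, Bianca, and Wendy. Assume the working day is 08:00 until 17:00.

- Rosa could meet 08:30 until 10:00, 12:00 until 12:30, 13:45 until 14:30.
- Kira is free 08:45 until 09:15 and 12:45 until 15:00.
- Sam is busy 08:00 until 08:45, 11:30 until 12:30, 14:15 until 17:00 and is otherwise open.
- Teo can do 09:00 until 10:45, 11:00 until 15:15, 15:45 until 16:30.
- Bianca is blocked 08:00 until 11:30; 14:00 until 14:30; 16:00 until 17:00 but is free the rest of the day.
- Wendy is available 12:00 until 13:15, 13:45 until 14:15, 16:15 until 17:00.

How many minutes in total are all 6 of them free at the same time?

15

Rosa free: 08:30-10:00, 12:00-12:30, 13:45-14:30.
Kira free: 08:45-09:15, 12:45-15:00.
Sam free: 08:45-11:30, 12:30-14:15 (invert busy blocks within the working day).
Teo free: 09:00-10:45, 11:00-15:15, 15:45-16:30.
Bianca free: 11:30-14:00, 14:30-16:00 (invert busy blocks within the working day).
Wendy free: 12:00-13:15, 13:45-14:15, 16:15-17:00.
Rosa ∩ Kira: 08:45-09:15, 13:45-14:30.
Rosa ∩ Kira ∩ Sam: 08:45-09:15, 13:45-14:15.
Rosa ∩ Kira ∩ Sam ∩ Teo: 09:00-09:15, 13:45-14:15.
Rosa ∩ Kira ∩ Sam ∩ Teo ∩ Bianca: 13:45-14:00.
Rosa ∩ Kira ∩ Sam ∩ Teo ∩ Bianca ∩ Wendy: 13:45-14:00.
That's a single block of 15 minutes.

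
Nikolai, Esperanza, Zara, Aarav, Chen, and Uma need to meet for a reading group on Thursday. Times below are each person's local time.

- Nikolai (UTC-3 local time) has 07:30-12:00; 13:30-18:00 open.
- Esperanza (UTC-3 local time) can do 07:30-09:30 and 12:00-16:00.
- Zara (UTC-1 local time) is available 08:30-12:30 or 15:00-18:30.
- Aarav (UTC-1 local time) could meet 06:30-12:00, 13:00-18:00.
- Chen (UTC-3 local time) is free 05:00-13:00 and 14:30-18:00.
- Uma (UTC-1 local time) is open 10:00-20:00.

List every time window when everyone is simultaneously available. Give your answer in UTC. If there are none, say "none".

Nikolai in UTC: 10:30-15:00, 16:30-21:00 (add 3h to convert from UTC-3).
Esperanza in UTC: 10:30-12:30, 15:00-19:00 (add 3h to convert from UTC-3).
Zara in UTC: 09:30-13:30, 16:00-19:30 (add 1h to convert from UTC-1).
Aarav in UTC: 07:30-13:00, 14:00-19:00 (add 1h to convert from UTC-1).
Chen in UTC: 08:00-16:00, 17:30-21:00 (add 3h to convert from UTC-3).
Uma in UTC: 11:00-21:00 (add 1h to convert from UTC-1).
Nikolai ∩ Esperanza: 10:30-12:30, 16:30-19:00.
Nikolai ∩ Esperanza ∩ Zara: 10:30-12:30, 16:30-19:00.
Nikolai ∩ Esperanza ∩ Zara ∩ Aarav: 10:30-12:30, 16:30-19:00.
Nikolai ∩ Esperanza ∩ Zara ∩ Aarav ∩ Chen: 10:30-12:30, 17:30-19:00.
Nikolai ∩ Esperanza ∩ Zara ∩ Aarav ∩ Chen ∩ Uma: 11:00-12:30, 17:30-19:00.

11:00-12:30, 17:30-19:00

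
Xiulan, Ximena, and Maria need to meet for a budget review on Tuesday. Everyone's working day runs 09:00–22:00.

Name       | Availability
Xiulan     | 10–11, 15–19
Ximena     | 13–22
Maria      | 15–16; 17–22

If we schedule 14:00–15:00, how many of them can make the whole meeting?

1

Ximena can make the full 14:00-15:00 slot — that's 1.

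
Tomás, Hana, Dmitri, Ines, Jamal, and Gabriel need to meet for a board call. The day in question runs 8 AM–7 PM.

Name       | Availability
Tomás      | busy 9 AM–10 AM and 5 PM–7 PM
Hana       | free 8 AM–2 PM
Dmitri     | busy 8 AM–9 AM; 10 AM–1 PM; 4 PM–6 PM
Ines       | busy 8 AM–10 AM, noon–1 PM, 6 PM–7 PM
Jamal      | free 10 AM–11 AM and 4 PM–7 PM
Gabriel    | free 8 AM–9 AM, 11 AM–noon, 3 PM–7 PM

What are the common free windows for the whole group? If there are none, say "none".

Tomás free: 08:00-09:00, 10:00-17:00 (invert busy blocks within the working day).
Hana free: 08:00-14:00.
Dmitri free: 09:00-10:00, 13:00-16:00, 18:00-19:00 (invert busy blocks within the working day).
Ines free: 10:00-12:00, 13:00-18:00 (invert busy blocks within the working day).
Jamal free: 10:00-11:00, 16:00-19:00.
Gabriel free: 08:00-09:00, 11:00-12:00, 15:00-19:00.
Tomás ∩ Hana: 08:00-09:00, 10:00-14:00.
Tomás ∩ Hana ∩ Dmitri: 13:00-14:00.
Tomás ∩ Hana ∩ Dmitri ∩ Ines: 13:00-14:00.
Tomás ∩ Hana ∩ Dmitri ∩ Ines ∩ Jamal: ∅.
Tomás ∩ Hana ∩ Dmitri ∩ Ines ∩ Jamal ∩ Gabriel: ∅.
There is no time when everyone is free.

none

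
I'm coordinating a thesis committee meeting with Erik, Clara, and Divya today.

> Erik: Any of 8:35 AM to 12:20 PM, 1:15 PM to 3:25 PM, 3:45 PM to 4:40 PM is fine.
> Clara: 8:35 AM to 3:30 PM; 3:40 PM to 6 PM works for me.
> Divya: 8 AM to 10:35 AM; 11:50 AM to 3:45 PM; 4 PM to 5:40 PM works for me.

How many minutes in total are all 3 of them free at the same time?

Erik ∩ Clara: 08:35-12:20, 13:15-15:25, 15:45-16:40.
Erik ∩ Clara ∩ Divya: 08:35-10:35, 11:50-12:20, 13:15-15:25, 16:00-16:40.
Those are the intersection windows.
Summing the common windows: 120 + 30 + 130 + 40 = 320 minutes.

320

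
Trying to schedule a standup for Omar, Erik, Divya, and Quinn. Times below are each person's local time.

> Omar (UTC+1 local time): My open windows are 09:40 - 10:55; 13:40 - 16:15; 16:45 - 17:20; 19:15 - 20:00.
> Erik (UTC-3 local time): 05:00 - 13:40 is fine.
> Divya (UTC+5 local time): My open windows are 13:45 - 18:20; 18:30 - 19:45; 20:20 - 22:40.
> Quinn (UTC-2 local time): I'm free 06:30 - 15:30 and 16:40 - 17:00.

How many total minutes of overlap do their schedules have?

Omar in UTC: 08:40-09:55, 12:40-15:15, 15:45-16:20, 18:15-19:00 (subtract 1h to convert from UTC+1).
Erik in UTC: 08:00-16:40 (add 3h to convert from UTC-3).
Divya in UTC: 08:45-13:20, 13:30-14:45, 15:20-17:40 (subtract 5h to convert from UTC+5).
Quinn in UTC: 08:30-17:30, 18:40-19:00 (add 2h to convert from UTC-2).
Omar ∩ Erik: 08:40-09:55, 12:40-15:15, 15:45-16:20.
Omar ∩ Erik ∩ Divya: 08:45-09:55, 12:40-13:20, 13:30-14:45, 15:45-16:20.
Omar ∩ Erik ∩ Divya ∩ Quinn: 08:45-09:55, 12:40-13:20, 13:30-14:45, 15:45-16:20.
Summing the common windows: 70 + 40 + 75 + 35 = 220 minutes.

220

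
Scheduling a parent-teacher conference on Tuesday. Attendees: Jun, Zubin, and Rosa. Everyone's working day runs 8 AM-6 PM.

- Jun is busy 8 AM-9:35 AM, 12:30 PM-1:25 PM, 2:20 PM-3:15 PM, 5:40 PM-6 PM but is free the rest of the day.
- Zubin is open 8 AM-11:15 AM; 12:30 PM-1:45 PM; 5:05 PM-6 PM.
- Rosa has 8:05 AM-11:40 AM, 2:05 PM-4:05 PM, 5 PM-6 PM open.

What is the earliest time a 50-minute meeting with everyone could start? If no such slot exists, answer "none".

Jun free: 09:35-12:30, 13:25-14:20, 15:15-17:40 (invert busy blocks within the working day).
Zubin free: 08:00-11:15, 12:30-13:45, 17:05-18:00.
Rosa free: 08:05-11:40, 14:05-16:05, 17:00-18:00.
Jun ∩ Zubin: 09:35-11:15, 13:25-13:45, 17:05-17:40.
Jun ∩ Zubin ∩ Rosa: 09:35-11:15, 17:05-17:40.
The first common window of at least 50 minutes is 09:35-11:15, so the earliest start is 09:35.

09:35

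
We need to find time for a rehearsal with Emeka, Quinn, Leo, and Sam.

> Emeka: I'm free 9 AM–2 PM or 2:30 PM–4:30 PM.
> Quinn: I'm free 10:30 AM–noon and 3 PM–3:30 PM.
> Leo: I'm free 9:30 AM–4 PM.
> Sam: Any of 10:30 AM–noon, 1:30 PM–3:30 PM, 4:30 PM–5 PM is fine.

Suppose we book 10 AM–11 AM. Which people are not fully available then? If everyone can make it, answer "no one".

Quinn, Sam

Emeka: free for 10:00-11:00. Quinn: not fully free for 10:00-11:00. Leo: free for 10:00-11:00. Sam: not fully free for 10:00-11:00.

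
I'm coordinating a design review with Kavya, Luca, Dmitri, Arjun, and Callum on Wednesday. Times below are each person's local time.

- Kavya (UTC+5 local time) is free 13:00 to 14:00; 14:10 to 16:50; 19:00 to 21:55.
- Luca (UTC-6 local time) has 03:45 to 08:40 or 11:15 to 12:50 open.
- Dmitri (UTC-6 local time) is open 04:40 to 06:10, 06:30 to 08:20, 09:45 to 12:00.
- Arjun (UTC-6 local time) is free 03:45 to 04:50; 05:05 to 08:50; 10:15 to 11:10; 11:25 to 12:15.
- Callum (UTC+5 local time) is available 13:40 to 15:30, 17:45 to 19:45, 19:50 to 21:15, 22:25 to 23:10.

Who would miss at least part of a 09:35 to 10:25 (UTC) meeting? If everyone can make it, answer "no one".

Arjun, Dmitri, Luca

Kavya in UTC: 08:00-09:00, 09:10-11:50, 14:00-16:55 (subtract 5h to convert from UTC+5).
Luca in UTC: 09:45-14:40, 17:15-18:50 (add 6h to convert from UTC-6).
Dmitri in UTC: 10:40-12:10, 12:30-14:20, 15:45-18:00 (add 6h to convert from UTC-6).
Arjun in UTC: 09:45-10:50, 11:05-14:50, 16:15-17:10, 17:25-18:15 (add 6h to convert from UTC-6).
Callum in UTC: 08:40-10:30, 12:45-14:45, 14:50-16:15, 17:25-18:10 (subtract 5h to convert from UTC+5).
Kavya: free for 09:35-10:25. Luca: not fully free for 09:35-10:25. Dmitri: not fully free for 09:35-10:25. Arjun: not fully free for 09:35-10:25. Callum: free for 09:35-10:25.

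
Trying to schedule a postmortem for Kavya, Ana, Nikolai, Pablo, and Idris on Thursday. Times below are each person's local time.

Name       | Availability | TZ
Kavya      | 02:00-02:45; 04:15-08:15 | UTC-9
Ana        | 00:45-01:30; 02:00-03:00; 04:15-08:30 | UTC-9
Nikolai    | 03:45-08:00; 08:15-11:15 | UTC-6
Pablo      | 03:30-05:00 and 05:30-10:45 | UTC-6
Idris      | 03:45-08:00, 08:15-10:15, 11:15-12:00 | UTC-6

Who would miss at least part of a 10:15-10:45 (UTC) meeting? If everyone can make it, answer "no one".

Kavya in UTC: 11:00-11:45, 13:15-17:15 (add 9h to convert from UTC-9).
Ana in UTC: 09:45-10:30, 11:00-12:00, 13:15-17:30 (add 9h to convert from UTC-9).
Nikolai in UTC: 09:45-14:00, 14:15-17:15 (add 6h to convert from UTC-6).
Pablo in UTC: 09:30-11:00, 11:30-16:45 (add 6h to convert from UTC-6).
Idris in UTC: 09:45-14:00, 14:15-16:15, 17:15-18:00 (add 6h to convert from UTC-6).
Kavya: not fully free for 10:15-10:45. Ana: not fully free for 10:15-10:45. Nikolai: free for 10:15-10:45. Pablo: free for 10:15-10:45. Idris: free for 10:15-10:45.

Ana, Kavya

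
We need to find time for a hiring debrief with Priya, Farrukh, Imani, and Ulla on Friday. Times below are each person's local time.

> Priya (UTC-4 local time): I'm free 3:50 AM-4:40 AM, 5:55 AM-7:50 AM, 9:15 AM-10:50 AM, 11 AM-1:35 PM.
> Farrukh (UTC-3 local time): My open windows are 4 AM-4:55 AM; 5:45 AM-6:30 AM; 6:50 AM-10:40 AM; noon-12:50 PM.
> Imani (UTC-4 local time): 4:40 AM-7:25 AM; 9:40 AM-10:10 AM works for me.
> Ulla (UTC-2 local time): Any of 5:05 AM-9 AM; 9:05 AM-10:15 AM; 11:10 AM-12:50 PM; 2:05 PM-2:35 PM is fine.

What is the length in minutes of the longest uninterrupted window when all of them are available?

65

Priya in UTC: 07:50-08:40, 09:55-11:50, 13:15-14:50, 15:00-17:35 (add 4h to convert from UTC-4).
Farrukh in UTC: 07:00-07:55, 08:45-09:30, 09:50-13:40, 15:00-15:50 (add 3h to convert from UTC-3).
Imani in UTC: 08:40-11:25, 13:40-14:10 (add 4h to convert from UTC-4).
Ulla in UTC: 07:05-11:00, 11:05-12:15, 13:10-14:50, 16:05-16:35 (add 2h to convert from UTC-2).
Priya ∩ Farrukh: 07:50-07:55, 09:55-11:50, 13:15-13:40, 15:00-15:50.
Priya ∩ Farrukh ∩ Imani: 09:55-11:25.
Priya ∩ Farrukh ∩ Imani ∩ Ulla: 09:55-11:00, 11:05-11:25.
The longest is 09:55-11:00 at 65 minutes.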